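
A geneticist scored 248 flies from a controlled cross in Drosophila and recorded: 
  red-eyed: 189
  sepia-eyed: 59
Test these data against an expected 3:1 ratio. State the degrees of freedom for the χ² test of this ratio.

A goodness-of-fit test with 2 phenotype classes has df = 2 − 1 = 1.

1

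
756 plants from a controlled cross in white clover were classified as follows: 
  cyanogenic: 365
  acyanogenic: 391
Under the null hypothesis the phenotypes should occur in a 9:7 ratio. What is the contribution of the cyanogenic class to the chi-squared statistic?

8.536

Under the 9:7 hypothesis (Σ ratio = 16, N = 756):
  cyanogenic: 756 × 9/16 = 425.25
  acyanogenic: 756 × 7/16 = 330.75
Contribution of cyanogenic: (365 − 425.25)² / 425.25 = 8.5363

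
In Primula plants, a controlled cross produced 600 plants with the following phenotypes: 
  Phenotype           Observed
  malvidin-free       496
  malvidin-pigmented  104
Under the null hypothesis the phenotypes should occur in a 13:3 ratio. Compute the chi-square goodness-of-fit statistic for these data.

0.790

Under the 13:3 hypothesis (Σ ratio = 16, N = 600):
  malvidin-free: 600 × 13/16 = 487.5
  malvidin-pigmented: 600 × 3/16 = 112.5
χ² = Σ (O − E)² / E
  malvidin-free: (496 − 487.5)² / 487.5 = 0.1482
  malvidin-pigmented: (104 − 112.5)² / 112.5 = 0.6422
χ² = 0.1482 + 0.6422 = 0.7904 ≈ 0.790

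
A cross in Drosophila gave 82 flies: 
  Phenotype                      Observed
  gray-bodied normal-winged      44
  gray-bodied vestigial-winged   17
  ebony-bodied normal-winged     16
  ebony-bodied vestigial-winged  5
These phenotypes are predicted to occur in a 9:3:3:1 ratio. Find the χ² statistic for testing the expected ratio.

0.298

Total ratio parts = 16. Expected numbers out of 82:
  gray-bodied normal-winged: 82 × 9/16 = 46.125
  gray-bodied vestigial-winged: 82 × 3/16 = 15.375
  ebony-bodied normal-winged: 82 × 3/16 = 15.375
  ebony-bodied vestigial-winged: 82 × 1/16 = 5.125
χ² = Σ (O − E)² / E
  gray-bodied normal-winged: (44 − 46.125)² / 46.125 = 0.0979
  gray-bodied vestigial-winged: (17 − 15.375)² / 15.375 = 0.1717
  ebony-bodied normal-winged: (16 − 15.375)² / 15.375 = 0.0254
  ebony-bodied vestigial-winged: (5 − 5.125)² / 5.125 = 0.0030
χ² = 0.0979 + 0.1717 + 0.0254 + 0.0030 = 0.298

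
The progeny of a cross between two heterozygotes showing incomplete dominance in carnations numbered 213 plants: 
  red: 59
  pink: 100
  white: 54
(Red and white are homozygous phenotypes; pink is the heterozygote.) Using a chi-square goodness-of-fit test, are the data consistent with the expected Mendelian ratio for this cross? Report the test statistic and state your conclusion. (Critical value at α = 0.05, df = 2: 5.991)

With incomplete dominance, a heterozygote × heterozygote cross gives a 1:2:1 phenotypic ratio.
Total ratio parts = 4. Expected numbers out of 213:
  red: 213 × 1/4 = 53.25
  pink: 213 × 2/4 = 106.5
  white: 213 × 1/4 = 53.25
χ² = Σ (O − E)² / E
  red: (59 − 53.25)² / 53.25 = 0.6209
  pink: (100 − 106.5)² / 106.5 = 0.3967
  white: (54 − 53.25)² / 53.25 = 0.0106
χ² = 0.6209 + 0.3967 + 0.0106 = 1.0282 ≈ 1.028
Degrees of freedom = 3 − 1 = 2; critical value at α = 0.05 is 5.991.
Since 1.028 < 5.991, we fail to reject the null hypothesis — the data are consistent with the 1:2:1 ratio.

1.028; consistent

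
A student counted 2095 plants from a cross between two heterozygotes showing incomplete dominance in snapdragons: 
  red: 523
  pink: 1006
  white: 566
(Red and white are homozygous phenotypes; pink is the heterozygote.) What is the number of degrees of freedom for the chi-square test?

With incomplete dominance, a heterozygote × heterozygote cross gives a 1:2:1 phenotypic ratio.
A goodness-of-fit test with 3 phenotype classes has df = 3 − 1 = 2.

2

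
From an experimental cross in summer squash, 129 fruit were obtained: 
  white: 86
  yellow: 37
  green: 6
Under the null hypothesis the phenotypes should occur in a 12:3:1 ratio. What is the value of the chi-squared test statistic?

8.509

The 12:3:1 ratio has 16 parts, so with N = 129 the expected counts are:
  white: 129 × 12/16 = 96.75
  yellow: 129 × 3/16 = 24.1875
  green: 129 × 1/16 = 8.0625
χ² = Σ (O − E)² / E
  white: (86 − 96.75)² / 96.75 = 1.1944
  yellow: (37 − 24.1875)² / 24.1875 = 6.7870
  green: (6 − 8.0625)² / 8.0625 = 0.5276
χ² = 1.1944 + 6.7870 + 0.5276 = 8.509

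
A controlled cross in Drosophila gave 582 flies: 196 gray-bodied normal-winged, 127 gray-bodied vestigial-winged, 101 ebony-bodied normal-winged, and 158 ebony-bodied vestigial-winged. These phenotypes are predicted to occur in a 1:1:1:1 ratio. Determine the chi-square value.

34.564

Expected counts for N = 582 under a 1:1:1:1 ratio (total parts = 4):
  gray-bodied normal-winged: 582 × 1/4 = 145.5
  gray-bodied vestigial-winged: 582 × 1/4 = 145.5
  ebony-bodied normal-winged: 582 × 1/4 = 145.5
  ebony-bodied vestigial-winged: 582 × 1/4 = 145.5
χ² = Σ (O − E)² / E
  gray-bodied normal-winged: (196 − 145.5)² / 145.5 = 17.5275
  gray-bodied vestigial-winged: (127 − 145.5)² / 145.5 = 2.3522
  ebony-bodied normal-winged: (101 − 145.5)² / 145.5 = 13.6100
  ebony-bodied vestigial-winged: (158 − 145.5)² / 145.5 = 1.0739
χ² = 17.5275 + 2.3522 + 13.6100 + 1.0739 = 34.5636 ≈ 34.564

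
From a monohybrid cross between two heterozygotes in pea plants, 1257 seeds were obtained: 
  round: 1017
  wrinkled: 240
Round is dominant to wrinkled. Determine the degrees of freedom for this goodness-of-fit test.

For a monohybrid cross between heterozygotes with complete dominance, the expected phenotypic ratio is 3:1.
A goodness-of-fit test with 2 phenotype classes has df = 2 − 1 = 1.

1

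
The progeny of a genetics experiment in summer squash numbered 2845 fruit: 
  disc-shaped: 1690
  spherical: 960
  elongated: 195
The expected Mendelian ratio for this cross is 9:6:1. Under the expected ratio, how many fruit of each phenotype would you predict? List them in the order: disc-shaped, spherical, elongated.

Expected counts for N = 2845 under a 9:6:1 ratio (total parts = 16):
  disc-shaped: 2845 × 9/16 = 1600.3125
  spherical: 2845 × 6/16 = 1066.875
  elongated: 2845 × 1/16 = 177.8125

1600.3125, 1066.875, 177.8125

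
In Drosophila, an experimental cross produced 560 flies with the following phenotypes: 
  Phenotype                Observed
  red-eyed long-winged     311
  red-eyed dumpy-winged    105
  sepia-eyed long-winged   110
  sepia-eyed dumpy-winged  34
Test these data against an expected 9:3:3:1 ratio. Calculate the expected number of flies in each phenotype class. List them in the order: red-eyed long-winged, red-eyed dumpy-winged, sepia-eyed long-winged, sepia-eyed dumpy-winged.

Total ratio parts = 16. Expected numbers out of 560:
  red-eyed long-winged: 560 × 9/16 = 315
  red-eyed dumpy-winged: 560 × 3/16 = 105
  sepia-eyed long-winged: 560 × 3/16 = 105
  sepia-eyed dumpy-winged: 560 × 1/16 = 35

315, 105, 105, 35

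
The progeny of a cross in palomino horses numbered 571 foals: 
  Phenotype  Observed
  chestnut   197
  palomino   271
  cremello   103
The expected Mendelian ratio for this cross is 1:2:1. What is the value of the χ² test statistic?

32.422

Total ratio parts = 4. Expected numbers out of 571:
  chestnut: 571 × 1/4 = 142.75
  palomino: 571 × 2/4 = 285.5
  cremello: 571 × 1/4 = 142.75
χ² = Σ (O − E)² / E
  chestnut: (197 − 142.75)² / 142.75 = 20.6169
  palomino: (271 − 285.5)² / 285.5 = 0.7364
  cremello: (103 − 142.75)² / 142.75 = 11.0687
χ² = 20.6169 + 0.7364 + 11.0687 = 32.422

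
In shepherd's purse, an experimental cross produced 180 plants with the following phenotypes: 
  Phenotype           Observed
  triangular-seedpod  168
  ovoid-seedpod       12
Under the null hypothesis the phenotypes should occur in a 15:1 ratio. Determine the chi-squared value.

Total ratio parts = 16. Expected numbers out of 180:
  triangular-seedpod: 180 × 15/16 = 168.75
  ovoid-seedpod: 180 × 1/16 = 11.25
χ² = Σ (O − E)² / E
  triangular-seedpod: (168 − 168.75)² / 168.75 = 0.0033
  ovoid-seedpod: (12 − 11.25)² / 11.25 = 0.0500
χ² = 0.0033 + 0.0500 = 0.0533 ≈ 0.053

0.053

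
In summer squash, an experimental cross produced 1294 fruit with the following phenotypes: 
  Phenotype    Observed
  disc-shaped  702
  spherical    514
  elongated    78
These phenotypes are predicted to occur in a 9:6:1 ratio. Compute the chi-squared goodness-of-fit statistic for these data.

2.725

Under the 9:6:1 hypothesis (Σ ratio = 16, N = 1294):
  disc-shaped: 1294 × 9/16 = 727.875
  spherical: 1294 × 6/16 = 485.25
  elongated: 1294 × 1/16 = 80.875
χ² = Σ (O − E)² / E
  disc-shaped: (702 − 727.875)² / 727.875 = 0.9198
  spherical: (514 − 485.25)² / 485.25 = 1.7034
  elongated: (78 − 80.875)² / 80.875 = 0.1022
χ² = 0.9198 + 1.7034 + 0.1022 = 2.7254 ≈ 2.725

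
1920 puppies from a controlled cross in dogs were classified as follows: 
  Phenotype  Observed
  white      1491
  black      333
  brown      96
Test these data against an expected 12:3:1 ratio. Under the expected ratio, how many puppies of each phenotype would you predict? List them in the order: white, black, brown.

1440, 360, 120

Expected counts for N = 1920 under a 12:3:1 ratio (total parts = 16):
  white: 1920 × 12/16 = 1440
  black: 1920 × 3/16 = 360
  brown: 1920 × 1/16 = 120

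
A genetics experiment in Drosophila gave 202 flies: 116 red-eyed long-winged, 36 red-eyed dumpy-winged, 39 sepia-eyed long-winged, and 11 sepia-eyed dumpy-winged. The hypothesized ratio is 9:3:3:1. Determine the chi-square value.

The 9:3:3:1 ratio has 16 parts, so with N = 202 the expected counts are:
  red-eyed long-winged: 202 × 9/16 = 113.625
  red-eyed dumpy-winged: 202 × 3/16 = 37.875
  sepia-eyed long-winged: 202 × 3/16 = 37.875
  sepia-eyed dumpy-winged: 202 × 1/16 = 12.625
χ² = Σ (O − E)² / E
  red-eyed long-winged: (116 − 113.625)² / 113.625 = 0.0496
  red-eyed dumpy-winged: (36 − 37.875)² / 37.875 = 0.0928
  sepia-eyed long-winged: (39 − 37.875)² / 37.875 = 0.0334
  sepia-eyed dumpy-winged: (11 − 12.625)² / 12.625 = 0.2092
χ² = 0.0496 + 0.0928 + 0.0334 + 0.2092 = 0.385

0.385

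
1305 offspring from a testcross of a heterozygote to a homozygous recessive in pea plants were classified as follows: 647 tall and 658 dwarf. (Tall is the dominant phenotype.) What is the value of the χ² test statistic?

0.093

A testcross of a heterozygote (Aa × aa) gives a 1:1 phenotypic ratio.
Total ratio parts = 2. Expected numbers out of 1305:
  tall: 1305 × 1/2 = 652.5
  dwarf: 1305 × 1/2 = 652.5
χ² = Σ (O − E)² / E
  tall: (647 − 652.5)² / 652.5 = 0.0464
  dwarf: (658 − 652.5)² / 652.5 = 0.0464
χ² = 0.0464 + 0.0464 = 0.0928 ≈ 0.093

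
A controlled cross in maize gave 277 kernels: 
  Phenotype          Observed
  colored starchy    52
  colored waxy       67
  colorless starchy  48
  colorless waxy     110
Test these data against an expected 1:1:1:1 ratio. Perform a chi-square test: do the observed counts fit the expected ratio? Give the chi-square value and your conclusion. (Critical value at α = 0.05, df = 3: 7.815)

34.870; not consistent

The 1:1:1:1 ratio has 4 parts, so with N = 277 the expected counts are:
  colored starchy: 277 × 1/4 = 69.25
  colored waxy: 277 × 1/4 = 69.25
  colorless starchy: 277 × 1/4 = 69.25
  colorless waxy: 277 × 1/4 = 69.25
χ² = Σ (O − E)² / E
  colored starchy: (52 − 69.25)² / 69.25 = 4.2969
  colored waxy: (67 − 69.25)² / 69.25 = 0.0731
  colorless starchy: (48 − 69.25)² / 69.25 = 6.5208
  colorless waxy: (110 − 69.25)² / 69.25 = 23.9792
χ² = 4.2969 + 0.0731 + 6.5208 + 23.9792 = 34.870
Degrees of freedom = 4 − 1 = 3; critical value at α = 0.05 is 7.815.
Since 34.870 > 7.815, we reject the null hypothesis — the data do not fit the 1:1:1:1 ratio.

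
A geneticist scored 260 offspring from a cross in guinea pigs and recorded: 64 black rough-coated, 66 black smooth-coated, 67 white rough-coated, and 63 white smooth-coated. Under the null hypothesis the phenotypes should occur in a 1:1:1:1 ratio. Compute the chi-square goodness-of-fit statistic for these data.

0.154

Under the 1:1:1:1 hypothesis (Σ ratio = 4, N = 260):
  black rough-coated: 260 × 1/4 = 65
  black smooth-coated: 260 × 1/4 = 65
  white rough-coated: 260 × 1/4 = 65
  white smooth-coated: 260 × 1/4 = 65
χ² = Σ (O − E)² / E
  black rough-coated: (64 − 65)² / 65 = 0.0154
  black smooth-coated: (66 − 65)² / 65 = 0.0154
  white rough-coated: (67 − 65)² / 65 = 0.0615
  white smooth-coated: (63 − 65)² / 65 = 0.0615
χ² = 0.0154 + 0.0154 + 0.0615 + 0.0615 = 0.1538 ≈ 0.154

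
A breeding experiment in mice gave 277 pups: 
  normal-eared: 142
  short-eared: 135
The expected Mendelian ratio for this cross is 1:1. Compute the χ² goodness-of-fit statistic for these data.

0.177

Total ratio parts = 2. Expected numbers out of 277:
  normal-eared: 277 × 1/2 = 138.5
  short-eared: 277 × 1/2 = 138.5
χ² = Σ (O − E)² / E
  normal-eared: (142 − 138.5)² / 138.5 = 0.0884
  short-eared: (135 − 138.5)² / 138.5 = 0.0884
χ² = 0.0884 + 0.0884 = 0.1768 ≈ 0.177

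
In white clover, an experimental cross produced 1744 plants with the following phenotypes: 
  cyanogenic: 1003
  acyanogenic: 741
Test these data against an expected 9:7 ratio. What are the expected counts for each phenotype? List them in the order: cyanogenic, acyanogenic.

Under the 9:7 hypothesis (Σ ratio = 16, N = 1744):
  cyanogenic: 1744 × 9/16 = 981
  acyanogenic: 1744 × 7/16 = 763

981, 763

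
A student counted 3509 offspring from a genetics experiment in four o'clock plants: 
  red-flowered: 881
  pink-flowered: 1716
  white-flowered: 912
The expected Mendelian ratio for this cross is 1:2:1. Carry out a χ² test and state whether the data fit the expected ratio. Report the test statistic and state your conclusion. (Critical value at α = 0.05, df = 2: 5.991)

The 1:2:1 ratio has 4 parts, so with N = 3509 the expected counts are:
  red-flowered: 3509 × 1/4 = 877.25
  pink-flowered: 3509 × 2/4 = 1754.5
  white-flowered: 3509 × 1/4 = 877.25
χ² = Σ (O − E)² / E
  red-flowered: (881 − 877.25)² / 877.25 = 0.0160
  pink-flowered: (1716 − 1754.5)² / 1754.5 = 0.8448
  white-flowered: (912 − 877.25)² / 877.25 = 1.3765
χ² = 0.0160 + 0.8448 + 1.3765 = 2.2373 ≈ 2.237
Degrees of freedom = 3 − 1 = 2; critical value at α = 0.05 is 5.991.
Since 2.237 < 5.991, we fail to reject the null hypothesis — the data are consistent with the 1:2:1 ratio.

2.237; consistent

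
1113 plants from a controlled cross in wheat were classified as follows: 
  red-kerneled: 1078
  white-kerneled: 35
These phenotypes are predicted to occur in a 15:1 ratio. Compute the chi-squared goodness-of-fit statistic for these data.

Expected counts for N = 1113 under a 15:1 ratio (total parts = 16):
  red-kerneled: 1113 × 15/16 = 1043.4375
  white-kerneled: 1113 × 1/16 = 69.5625
χ² = Σ (O − E)² / E
  red-kerneled: (1078 − 1043.4375)² / 1043.4375 = 1.1448
  white-kerneled: (35 − 69.5625)² / 69.5625 = 17.1726
χ² = 1.1448 + 17.1726 = 18.3174 ≈ 18.317

18.317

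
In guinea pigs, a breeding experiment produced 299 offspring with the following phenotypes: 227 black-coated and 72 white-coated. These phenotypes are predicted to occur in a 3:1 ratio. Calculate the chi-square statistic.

0.135

Under the 3:1 hypothesis (Σ ratio = 4, N = 299):
  black-coated: 299 × 3/4 = 224.25
  white-coated: 299 × 1/4 = 74.75
χ² = Σ (O − E)² / E
  black-coated: (227 − 224.25)² / 224.25 = 0.0337
  white-coated: (72 − 74.75)² / 74.75 = 0.1012
χ² = 0.0337 + 0.1012 = 0.1349 ≈ 0.135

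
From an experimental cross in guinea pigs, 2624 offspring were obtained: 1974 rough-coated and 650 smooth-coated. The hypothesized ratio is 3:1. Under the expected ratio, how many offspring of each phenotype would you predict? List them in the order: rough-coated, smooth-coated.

Total ratio parts = 4. Expected numbers out of 2624:
  rough-coated: 2624 × 3/4 = 1968
  smooth-coated: 2624 × 1/4 = 656

1968, 656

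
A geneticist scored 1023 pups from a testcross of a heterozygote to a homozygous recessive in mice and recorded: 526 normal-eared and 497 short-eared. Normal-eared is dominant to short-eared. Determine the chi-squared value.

0.822

A testcross of a heterozygote (Aa × aa) gives a 1:1 phenotypic ratio.
Under the 1:1 hypothesis (Σ ratio = 2, N = 1023):
  normal-eared: 1023 × 1/2 = 511.5
  short-eared: 1023 × 1/2 = 511.5
χ² = Σ (O − E)² / E
  normal-eared: (526 − 511.5)² / 511.5 = 0.4110
  short-eared: (497 − 511.5)² / 511.5 = 0.4110
χ² = 0.4110 + 0.4110 = 0.822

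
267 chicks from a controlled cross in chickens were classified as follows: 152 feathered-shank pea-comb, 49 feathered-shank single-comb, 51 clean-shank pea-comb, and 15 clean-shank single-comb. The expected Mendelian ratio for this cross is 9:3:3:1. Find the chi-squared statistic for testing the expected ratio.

The 9:3:3:1 ratio has 16 parts, so with N = 267 the expected counts are:
  feathered-shank pea-comb: 267 × 9/16 = 150.1875
  feathered-shank single-comb: 267 × 3/16 = 50.0625
  clean-shank pea-comb: 267 × 3/16 = 50.0625
  clean-shank single-comb: 267 × 1/16 = 16.6875
χ² = Σ (O − E)² / E
  feathered-shank pea-comb: (152 − 150.1875)² / 150.1875 = 0.0219
  feathered-shank single-comb: (49 − 50.0625)² / 50.0625 = 0.0225
  clean-shank pea-comb: (51 − 50.0625)² / 50.0625 = 0.0176
  clean-shank single-comb: (15 − 16.6875)² / 16.6875 = 0.1706
χ² = 0.0219 + 0.0225 + 0.0176 + 0.1706 = 0.2326 ≈ 0.233

0.233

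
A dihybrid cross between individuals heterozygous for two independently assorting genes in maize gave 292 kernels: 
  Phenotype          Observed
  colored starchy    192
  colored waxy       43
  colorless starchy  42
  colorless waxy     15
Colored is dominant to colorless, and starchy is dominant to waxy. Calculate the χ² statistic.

A dihybrid F₂ with independent assortment and complete dominance at both loci gives a 9:3:3:1 phenotypic ratio.
Expected counts for N = 292 under a 9:3:3:1 ratio (total parts = 16):
  colored starchy: 292 × 9/16 = 164.25
  colored waxy: 292 × 3/16 = 54.75
  colorless starchy: 292 × 3/16 = 54.75
  colorless waxy: 292 × 1/16 = 18.25
χ² = Σ (O − E)² / E
  colored starchy: (192 − 164.25)² / 164.25 = 4.6884
  colored waxy: (43 − 54.75)² / 54.75 = 2.5217
  colorless starchy: (42 − 54.75)² / 54.75 = 2.9692
  colorless waxy: (15 − 18.25)² / 18.25 = 0.5788
χ² = 4.6884 + 2.5217 + 2.9692 + 0.5788 = 10.7581 ≈ 10.758

10.758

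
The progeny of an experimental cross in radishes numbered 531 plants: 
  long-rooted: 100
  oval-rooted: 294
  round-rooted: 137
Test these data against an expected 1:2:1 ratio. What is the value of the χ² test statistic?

Under the 1:2:1 hypothesis (Σ ratio = 4, N = 531):
  long-rooted: 531 × 1/4 = 132.75
  oval-rooted: 531 × 2/4 = 265.5
  round-rooted: 531 × 1/4 = 132.75
χ² = Σ (O − E)² / E
  long-rooted: (100 − 132.75)² / 132.75 = 8.0796
  oval-rooted: (294 − 265.5)² / 265.5 = 3.0593
  round-rooted: (137 − 132.75)² / 132.75 = 0.1361
χ² = 8.0796 + 3.0593 + 0.1361 = 11.275

11.275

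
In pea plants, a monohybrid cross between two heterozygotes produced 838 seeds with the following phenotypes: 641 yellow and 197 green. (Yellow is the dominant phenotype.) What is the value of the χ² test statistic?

0.994

For a monohybrid cross between heterozygotes with complete dominance, the expected phenotypic ratio is 3:1.
Total ratio parts = 4. Expected numbers out of 838:
  yellow: 838 × 3/4 = 628.5
  green: 838 × 1/4 = 209.5
χ² = Σ (O − E)² / E
  yellow: (641 − 628.5)² / 628.5 = 0.2486
  green: (197 − 209.5)² / 209.5 = 0.7458
χ² = 0.2486 + 0.7458 = 0.9944 ≈ 0.994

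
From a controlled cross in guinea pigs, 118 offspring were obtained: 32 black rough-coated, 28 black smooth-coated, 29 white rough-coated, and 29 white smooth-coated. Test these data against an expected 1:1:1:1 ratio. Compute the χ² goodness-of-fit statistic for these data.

0.305

Under the 1:1:1:1 hypothesis (Σ ratio = 4, N = 118):
  black rough-coated: 118 × 1/4 = 29.5
  black smooth-coated: 118 × 1/4 = 29.5
  white rough-coated: 118 × 1/4 = 29.5
  white smooth-coated: 118 × 1/4 = 29.5
χ² = Σ (O − E)² / E
  black rough-coated: (32 − 29.5)² / 29.5 = 0.2119
  black smooth-coated: (28 − 29.5)² / 29.5 = 0.0763
  white rough-coated: (29 − 29.5)² / 29.5 = 0.0085
  white smooth-coated: (29 − 29.5)² / 29.5 = 0.0085
χ² = 0.2119 + 0.0763 + 0.0085 + 0.0085 = 0.3052 ≈ 0.305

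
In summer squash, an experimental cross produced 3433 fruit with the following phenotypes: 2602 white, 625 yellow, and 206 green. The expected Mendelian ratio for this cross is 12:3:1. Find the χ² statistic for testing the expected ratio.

The 12:3:1 ratio has 16 parts, so with N = 3433 the expected counts are:
  white: 3433 × 12/16 = 2574.75
  yellow: 3433 × 3/16 = 643.6875
  green: 3433 × 1/16 = 214.5625
χ² = Σ (O − E)² / E
  white: (2602 − 2574.75)² / 2574.75 = 0.2884
  yellow: (625 − 643.6875)² / 643.6875 = 0.5425
  green: (206 − 214.5625)² / 214.5625 = 0.3417
χ² = 0.2884 + 0.5425 + 0.3417 = 1.1726 ≈ 1.173

1.173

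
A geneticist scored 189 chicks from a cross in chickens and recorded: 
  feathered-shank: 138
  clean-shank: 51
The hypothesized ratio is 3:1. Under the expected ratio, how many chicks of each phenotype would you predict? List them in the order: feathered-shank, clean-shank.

Expected counts for N = 189 under a 3:1 ratio (total parts = 4):
  feathered-shank: 189 × 3/4 = 141.75
  clean-shank: 189 × 1/4 = 47.25

141.75, 47.25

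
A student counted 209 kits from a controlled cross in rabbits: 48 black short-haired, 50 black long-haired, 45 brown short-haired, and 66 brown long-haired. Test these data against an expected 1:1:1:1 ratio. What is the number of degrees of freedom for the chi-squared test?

3

A goodness-of-fit test with 4 phenotype classes has df = 4 − 1 = 3.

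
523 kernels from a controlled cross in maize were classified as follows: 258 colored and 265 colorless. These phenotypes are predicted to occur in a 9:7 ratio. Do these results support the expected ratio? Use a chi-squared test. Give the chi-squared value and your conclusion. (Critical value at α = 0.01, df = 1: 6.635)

Total ratio parts = 16. Expected numbers out of 523:
  colored: 523 × 9/16 = 294.1875
  colorless: 523 × 7/16 = 228.8125
χ² = Σ (O − E)² / E
  colored: (258 − 294.1875)² / 294.1875 = 4.4514
  colorless: (265 − 228.8125)² / 228.8125 = 5.7232
χ² = 4.4514 + 5.7232 = 10.1746 ≈ 10.175
Degrees of freedom = 2 − 1 = 1; critical value at α = 0.01 is 6.635.
Since 10.175 > 6.635, we reject the null hypothesis — the data do not fit the 9:7 ratio.

10.175; not consistent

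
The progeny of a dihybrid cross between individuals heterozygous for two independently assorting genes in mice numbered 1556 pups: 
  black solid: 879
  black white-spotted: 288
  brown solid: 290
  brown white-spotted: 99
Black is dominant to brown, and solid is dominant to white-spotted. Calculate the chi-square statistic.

A dihybrid F₂ with independent assortment and complete dominance at both loci gives a 9:3:3:1 phenotypic ratio.
Under the 9:3:3:1 hypothesis (Σ ratio = 16, N = 1556):
  black solid: 1556 × 9/16 = 875.25
  black white-spotted: 1556 × 3/16 = 291.75
  brown solid: 1556 × 3/16 = 291.75
  brown white-spotted: 1556 × 1/16 = 97.25
χ² = Σ (O − E)² / E
  black solid: (879 − 875.25)² / 875.25 = 0.0161
  black white-spotted: (288 − 291.75)² / 291.75 = 0.0482
  brown solid: (290 − 291.75)² / 291.75 = 0.0105
  brown white-spotted: (99 − 97.25)² / 97.25 = 0.0315
χ² = 0.0161 + 0.0482 + 0.0105 + 0.0315 = 0.1063 ≈ 0.106

0.106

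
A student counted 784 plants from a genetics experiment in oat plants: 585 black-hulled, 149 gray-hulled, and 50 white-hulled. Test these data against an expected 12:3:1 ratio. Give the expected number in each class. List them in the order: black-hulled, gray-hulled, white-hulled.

Total ratio parts = 16. Expected numbers out of 784:
  black-hulled: 784 × 12/16 = 588
  gray-hulled: 784 × 3/16 = 147
  white-hulled: 784 × 1/16 = 49

588, 147, 49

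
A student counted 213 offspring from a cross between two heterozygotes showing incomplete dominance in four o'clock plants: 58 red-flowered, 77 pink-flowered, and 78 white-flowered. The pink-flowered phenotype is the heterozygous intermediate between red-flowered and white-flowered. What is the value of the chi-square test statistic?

20.099

With incomplete dominance, a heterozygote × heterozygote cross gives a 1:2:1 phenotypic ratio.
Total ratio parts = 4. Expected numbers out of 213:
  red-flowered: 213 × 1/4 = 53.25
  pink-flowered: 213 × 2/4 = 106.5
  white-flowered: 213 × 1/4 = 53.25
χ² = Σ (O − E)² / E
  red-flowered: (58 − 53.25)² / 53.25 = 0.4237
  pink-flowered: (77 − 106.5)² / 106.5 = 8.1714
  white-flowered: (78 − 53.25)² / 53.25 = 11.5035
χ² = 0.4237 + 8.1714 + 11.5035 = 20.0986 ≈ 20.099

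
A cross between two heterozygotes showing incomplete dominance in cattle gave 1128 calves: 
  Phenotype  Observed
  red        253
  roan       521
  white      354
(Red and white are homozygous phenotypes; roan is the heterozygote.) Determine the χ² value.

24.644

With incomplete dominance, a heterozygote × heterozygote cross gives a 1:2:1 phenotypic ratio.
The 1:2:1 ratio has 4 parts, so with N = 1128 the expected counts are:
  red: 1128 × 1/4 = 282
  roan: 1128 × 2/4 = 564
  white: 1128 × 1/4 = 282
χ² = Σ (O − E)² / E
  red: (253 − 282)² / 282 = 2.9823
  roan: (521 − 564)² / 564 = 3.2784
  white: (354 − 282)² / 282 = 18.3830
χ² = 2.9823 + 3.2784 + 18.3830 = 24.6437 ≈ 24.644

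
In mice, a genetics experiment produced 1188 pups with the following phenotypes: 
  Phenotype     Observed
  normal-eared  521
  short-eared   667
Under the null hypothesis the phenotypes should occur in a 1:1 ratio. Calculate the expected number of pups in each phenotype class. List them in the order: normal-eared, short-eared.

Total ratio parts = 2. Expected numbers out of 1188:
  normal-eared: 1188 × 1/2 = 594
  short-eared: 1188 × 1/2 = 594

594, 594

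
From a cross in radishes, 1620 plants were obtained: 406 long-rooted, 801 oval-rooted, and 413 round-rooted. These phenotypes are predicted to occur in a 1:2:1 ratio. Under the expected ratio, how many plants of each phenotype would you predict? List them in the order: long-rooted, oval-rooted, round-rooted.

405, 810, 405

Expected counts for N = 1620 under a 1:2:1 ratio (total parts = 4):
  long-rooted: 1620 × 1/4 = 405
  oval-rooted: 1620 × 2/4 = 810
  round-rooted: 1620 × 1/4 = 405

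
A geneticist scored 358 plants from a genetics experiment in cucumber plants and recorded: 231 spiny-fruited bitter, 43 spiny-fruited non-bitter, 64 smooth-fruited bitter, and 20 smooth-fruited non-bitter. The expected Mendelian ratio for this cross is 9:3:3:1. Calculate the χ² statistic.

The 9:3:3:1 ratio has 16 parts, so with N = 358 the expected counts are:
  spiny-fruited bitter: 358 × 9/16 = 201.375
  spiny-fruited non-bitter: 358 × 3/16 = 67.125
  smooth-fruited bitter: 358 × 3/16 = 67.125
  smooth-fruited non-bitter: 358 × 1/16 = 22.375
χ² = Σ (O − E)² / E
  spiny-fruited bitter: (231 − 201.375)² / 201.375 = 4.3582
  spiny-fruited non-bitter: (43 − 67.125)² / 67.125 = 8.6706
  smooth-fruited bitter: (64 − 67.125)² / 67.125 = 0.1455
  smooth-fruited non-bitter: (20 − 22.375)² / 22.375 = 0.2521
χ² = 4.3582 + 8.6706 + 0.1455 + 0.2521 = 13.4264 ≈ 13.426

13.426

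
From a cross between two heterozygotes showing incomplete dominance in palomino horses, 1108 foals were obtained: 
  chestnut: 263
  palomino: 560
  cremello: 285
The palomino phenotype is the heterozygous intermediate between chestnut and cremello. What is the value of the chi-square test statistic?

1.004

With incomplete dominance, a heterozygote × heterozygote cross gives a 1:2:1 phenotypic ratio.
The 1:2:1 ratio has 4 parts, so with N = 1108 the expected counts are:
  chestnut: 1108 × 1/4 = 277
  palomino: 1108 × 2/4 = 554
  cremello: 1108 × 1/4 = 277
χ² = Σ (O − E)² / E
  chestnut: (263 − 277)² / 277 = 0.7076
  palomino: (560 − 554)² / 554 = 0.0650
  cremello: (285 − 277)² / 277 = 0.2310
χ² = 0.7076 + 0.0650 + 0.2310 = 1.0036 ≈ 1.004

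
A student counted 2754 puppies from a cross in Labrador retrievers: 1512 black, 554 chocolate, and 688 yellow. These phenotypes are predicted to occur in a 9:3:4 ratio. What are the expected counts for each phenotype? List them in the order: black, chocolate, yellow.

Expected counts for N = 2754 under a 9:3:4 ratio (total parts = 16):
  black: 2754 × 9/16 = 1549.125
  chocolate: 2754 × 3/16 = 516.375
  yellow: 2754 × 4/16 = 688.5

1549.125, 516.375, 688.5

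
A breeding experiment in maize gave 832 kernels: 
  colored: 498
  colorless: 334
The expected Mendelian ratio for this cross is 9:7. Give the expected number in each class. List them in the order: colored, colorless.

Expected counts for N = 832 under a 9:7 ratio (total parts = 16):
  colored: 832 × 9/16 = 468
  colorless: 832 × 7/16 = 364

468, 364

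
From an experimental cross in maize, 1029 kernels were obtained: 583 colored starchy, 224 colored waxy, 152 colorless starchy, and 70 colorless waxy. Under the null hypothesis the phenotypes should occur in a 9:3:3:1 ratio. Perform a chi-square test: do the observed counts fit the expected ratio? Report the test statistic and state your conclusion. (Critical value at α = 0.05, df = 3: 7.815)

14.220; not consistent

The 9:3:3:1 ratio has 16 parts, so with N = 1029 the expected counts are:
  colored starchy: 1029 × 9/16 = 578.8125
  colored waxy: 1029 × 3/16 = 192.9375
  colorless starchy: 1029 × 3/16 = 192.9375
  colorless waxy: 1029 × 1/16 = 64.3125
χ² = Σ (O − E)² / E
  colored starchy: (583 − 578.8125)² / 578.8125 = 0.0303
  colored waxy: (224 − 192.9375)² / 192.9375 = 5.0010
  colorless starchy: (152 − 192.9375)² / 192.9375 = 8.6861
  colorless waxy: (70 − 64.3125)² / 64.3125 = 0.5030
χ² = 0.0303 + 5.0010 + 8.6861 + 0.5030 = 14.2204 ≈ 14.220
Degrees of freedom = 4 − 1 = 3; critical value at α = 0.05 is 7.815.
Since 14.220 > 7.815, we reject the null hypothesis — the data do not fit the 9:3:3:1 ratio.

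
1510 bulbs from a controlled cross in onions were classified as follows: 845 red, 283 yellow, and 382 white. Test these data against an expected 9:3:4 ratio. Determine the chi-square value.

0.076

Total ratio parts = 16. Expected numbers out of 1510:
  red: 1510 × 9/16 = 849.375
  yellow: 1510 × 3/16 = 283.125
  white: 1510 × 4/16 = 377.5
χ² = Σ (O − E)² / E
  red: (845 − 849.375)² / 849.375 = 0.0225
  yellow: (283 − 283.125)² / 283.125 = 0.0001
  white: (382 − 377.5)² / 377.5 = 0.0536
χ² = 0.0225 + 0.0001 + 0.0536 = 0.0762 ≈ 0.076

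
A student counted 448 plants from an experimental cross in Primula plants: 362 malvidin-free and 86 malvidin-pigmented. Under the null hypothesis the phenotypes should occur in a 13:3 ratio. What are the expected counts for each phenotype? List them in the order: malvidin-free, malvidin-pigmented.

Total ratio parts = 16. Expected numbers out of 448:
  malvidin-free: 448 × 13/16 = 364
  malvidin-pigmented: 448 × 3/16 = 84

364, 84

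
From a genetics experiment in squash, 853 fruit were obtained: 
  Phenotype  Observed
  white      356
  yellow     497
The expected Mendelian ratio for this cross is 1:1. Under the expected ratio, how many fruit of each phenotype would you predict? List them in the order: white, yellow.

426.5, 426.5

Expected counts for N = 853 under a 1:1 ratio (total parts = 2):
  white: 853 × 1/2 = 426.5
  yellow: 853 × 1/2 = 426.5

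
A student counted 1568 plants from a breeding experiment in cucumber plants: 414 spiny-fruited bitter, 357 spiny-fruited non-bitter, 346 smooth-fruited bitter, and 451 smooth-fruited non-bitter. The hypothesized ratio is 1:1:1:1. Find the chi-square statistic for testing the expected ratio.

Under the 1:1:1:1 hypothesis (Σ ratio = 4, N = 1568):
  spiny-fruited bitter: 1568 × 1/4 = 392
  spiny-fruited non-bitter: 1568 × 1/4 = 392
  smooth-fruited bitter: 1568 × 1/4 = 392
  smooth-fruited non-bitter: 1568 × 1/4 = 392
χ² = Σ (O − E)² / E
  spiny-fruited bitter: (414 − 392)² / 392 = 1.2347
  spiny-fruited non-bitter: (357 − 392)² / 392 = 3.1250
  smooth-fruited bitter: (346 − 392)² / 392 = 5.3980
  smooth-fruited non-bitter: (451 − 392)² / 392 = 8.8801
χ² = 1.2347 + 3.1250 + 5.3980 + 8.8801 = 18.6378 ≈ 18.638

18.638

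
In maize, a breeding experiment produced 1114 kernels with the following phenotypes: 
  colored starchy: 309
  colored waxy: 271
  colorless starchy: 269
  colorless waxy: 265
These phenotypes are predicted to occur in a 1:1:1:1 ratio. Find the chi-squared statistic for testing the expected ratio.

4.521

Under the 1:1:1:1 hypothesis (Σ ratio = 4, N = 1114):
  colored starchy: 1114 × 1/4 = 278.5
  colored waxy: 1114 × 1/4 = 278.5
  colorless starchy: 1114 × 1/4 = 278.5
  colorless waxy: 1114 × 1/4 = 278.5
χ² = Σ (O − E)² / E
  colored starchy: (309 − 278.5)² / 278.5 = 3.3402
  colored waxy: (271 − 278.5)² / 278.5 = 0.2020
  colorless starchy: (269 − 278.5)² / 278.5 = 0.3241
  colorless waxy: (265 − 278.5)² / 278.5 = 0.6544
χ² = 3.3402 + 0.2020 + 0.3241 + 0.6544 = 4.5207 ≈ 4.521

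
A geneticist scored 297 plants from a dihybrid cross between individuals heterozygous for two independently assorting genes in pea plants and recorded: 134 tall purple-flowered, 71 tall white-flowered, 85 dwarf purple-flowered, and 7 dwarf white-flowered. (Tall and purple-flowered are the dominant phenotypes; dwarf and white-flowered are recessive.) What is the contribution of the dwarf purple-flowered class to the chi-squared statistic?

15.429

A dihybrid F₂ with independent assortment and complete dominance at both loci gives a 9:3:3:1 phenotypic ratio.
The 9:3:3:1 ratio has 16 parts, so with N = 297 the expected counts are:
  tall purple-flowered: 297 × 9/16 = 167.0625
  tall white-flowered: 297 × 3/16 = 55.6875
  dwarf purple-flowered: 297 × 3/16 = 55.6875
  dwarf white-flowered: 297 × 1/16 = 18.5625
Contribution of dwarf purple-flowered: (85 − 55.6875)² / 55.6875 = 15.4294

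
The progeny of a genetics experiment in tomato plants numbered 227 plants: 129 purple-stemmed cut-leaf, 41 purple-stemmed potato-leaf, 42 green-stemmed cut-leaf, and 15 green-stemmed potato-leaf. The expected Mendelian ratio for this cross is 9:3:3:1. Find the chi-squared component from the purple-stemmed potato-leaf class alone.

0.057

The 9:3:3:1 ratio has 16 parts, so with N = 227 the expected counts are:
  purple-stemmed cut-leaf: 227 × 9/16 = 127.6875
  purple-stemmed potato-leaf: 227 × 3/16 = 42.5625
  green-stemmed cut-leaf: 227 × 3/16 = 42.5625
  green-stemmed potato-leaf: 227 × 1/16 = 14.1875
Contribution of purple-stemmed potato-leaf: (41 − 42.5625)² / 42.5625 = 0.0574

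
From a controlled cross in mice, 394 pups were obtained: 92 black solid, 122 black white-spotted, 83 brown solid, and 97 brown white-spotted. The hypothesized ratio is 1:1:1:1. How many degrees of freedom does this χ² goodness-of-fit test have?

3

A goodness-of-fit test with 4 phenotype classes has df = 4 − 1 = 3.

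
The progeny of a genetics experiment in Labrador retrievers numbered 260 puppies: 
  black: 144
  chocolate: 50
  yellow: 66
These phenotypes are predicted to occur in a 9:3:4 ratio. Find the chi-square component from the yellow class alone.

Under the 9:3:4 hypothesis (Σ ratio = 16, N = 260):
  black: 260 × 9/16 = 146.25
  chocolate: 260 × 3/16 = 48.75
  yellow: 260 × 4/16 = 65
Contribution of yellow: (66 − 65)² / 65 = 0.0154

0.015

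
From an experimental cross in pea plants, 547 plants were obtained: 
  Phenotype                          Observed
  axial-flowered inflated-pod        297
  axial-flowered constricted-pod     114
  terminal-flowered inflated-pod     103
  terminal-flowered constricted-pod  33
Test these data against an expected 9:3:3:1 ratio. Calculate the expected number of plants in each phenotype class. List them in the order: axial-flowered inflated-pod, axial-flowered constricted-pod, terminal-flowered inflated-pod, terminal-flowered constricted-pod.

Expected counts for N = 547 under a 9:3:3:1 ratio (total parts = 16):
  axial-flowered inflated-pod: 547 × 9/16 = 307.6875
  axial-flowered constricted-pod: 547 × 3/16 = 102.5625
  terminal-flowered inflated-pod: 547 × 3/16 = 102.5625
  terminal-flowered constricted-pod: 547 × 1/16 = 34.1875

307.6875, 102.5625, 102.5625, 34.1875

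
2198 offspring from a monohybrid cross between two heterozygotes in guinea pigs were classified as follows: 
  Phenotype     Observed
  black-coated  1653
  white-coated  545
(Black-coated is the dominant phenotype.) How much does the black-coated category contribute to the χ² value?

0.012

For a monohybrid cross between heterozygotes with complete dominance, the expected phenotypic ratio is 3:1.
Under the 3:1 hypothesis (Σ ratio = 4, N = 2198):
  black-coated: 2198 × 3/4 = 1648.5
  white-coated: 2198 × 1/4 = 549.5
Contribution of black-coated: (1653 − 1648.5)² / 1648.5 = 0.0123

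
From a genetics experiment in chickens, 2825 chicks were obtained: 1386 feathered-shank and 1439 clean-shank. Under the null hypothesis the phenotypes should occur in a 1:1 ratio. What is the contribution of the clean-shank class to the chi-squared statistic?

0.497

Under the 1:1 hypothesis (Σ ratio = 2, N = 2825):
  feathered-shank: 2825 × 1/2 = 1412.5
  clean-shank: 2825 × 1/2 = 1412.5
Contribution of clean-shank: (1439 − 1412.5)² / 1412.5 = 0.4972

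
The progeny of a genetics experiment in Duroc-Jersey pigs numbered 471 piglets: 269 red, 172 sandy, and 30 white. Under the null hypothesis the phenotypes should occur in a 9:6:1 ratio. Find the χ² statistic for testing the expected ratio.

The 9:6:1 ratio has 16 parts, so with N = 471 the expected counts are:
  red: 471 × 9/16 = 264.9375
  sandy: 471 × 6/16 = 176.625
  white: 471 × 1/16 = 29.4375
χ² = Σ (O − E)² / E
  red: (269 − 264.9375)² / 264.9375 = 0.0623
  sandy: (172 − 176.625)² / 176.625 = 0.1211
  white: (30 − 29.4375)² / 29.4375 = 0.0107
χ² = 0.0623 + 0.1211 + 0.0107 = 0.1941 ≈ 0.194

0.194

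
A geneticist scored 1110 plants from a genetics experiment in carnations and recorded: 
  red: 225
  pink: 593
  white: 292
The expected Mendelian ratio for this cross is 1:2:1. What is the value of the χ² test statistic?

13.292

Expected counts for N = 1110 under a 1:2:1 ratio (total parts = 4):
  red: 1110 × 1/4 = 277.5
  pink: 1110 × 2/4 = 555
  white: 1110 × 1/4 = 277.5
χ² = Σ (O − E)² / E
  red: (225 − 277.5)² / 277.5 = 9.9324
  pink: (593 − 555)² / 555 = 2.6018
  white: (292 − 277.5)² / 277.5 = 0.7577
χ² = 9.9324 + 2.6018 + 0.7577 = 13.2919 ≈ 13.292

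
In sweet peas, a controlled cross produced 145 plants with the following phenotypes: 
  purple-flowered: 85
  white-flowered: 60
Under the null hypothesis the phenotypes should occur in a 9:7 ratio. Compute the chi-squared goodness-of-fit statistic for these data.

Total ratio parts = 16. Expected numbers out of 145:
  purple-flowered: 145 × 9/16 = 81.5625
  white-flowered: 145 × 7/16 = 63.4375
χ² = Σ (O − E)² / E
  purple-flowered: (85 − 81.5625)² / 81.5625 = 0.1449
  white-flowered: (60 − 63.4375)² / 63.4375 = 0.1863
χ² = 0.1449 + 0.1863 = 0.3312 ≈ 0.331

0.331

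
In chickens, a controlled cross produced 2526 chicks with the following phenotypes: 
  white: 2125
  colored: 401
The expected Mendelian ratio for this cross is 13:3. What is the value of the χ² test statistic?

The 13:3 ratio has 16 parts, so with N = 2526 the expected counts are:
  white: 2526 × 13/16 = 2052.375
  colored: 2526 × 3/16 = 473.625
χ² = Σ (O − E)² / E
  white: (2125 − 2052.375)² / 2052.375 = 2.5699
  colored: (401 − 473.625)² / 473.625 = 11.1362
χ² = 2.5699 + 11.1362 = 13.7061 ≈ 13.706

13.706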